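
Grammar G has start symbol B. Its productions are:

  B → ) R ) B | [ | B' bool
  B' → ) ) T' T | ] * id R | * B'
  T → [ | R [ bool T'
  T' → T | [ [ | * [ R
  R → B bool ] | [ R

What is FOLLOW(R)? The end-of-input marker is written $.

{ ), *, [, ], bool }

In B → ) R ) B: add FIRST() B) = { ) }.
In B' → ] * id R: R is at the end, add FOLLOW(B') = { bool }.
In T → R [ bool T': add FIRST([ bool T') = { [ }.
In T' → * [ R: R is at the end, add FOLLOW(T') = { ), *, [, ], bool }.
In R → [ R: R is at the end, add FOLLOW(R) = { ), *, [, ], bool }.
Union: FOLLOW(R) = { ), *, [, ], bool }.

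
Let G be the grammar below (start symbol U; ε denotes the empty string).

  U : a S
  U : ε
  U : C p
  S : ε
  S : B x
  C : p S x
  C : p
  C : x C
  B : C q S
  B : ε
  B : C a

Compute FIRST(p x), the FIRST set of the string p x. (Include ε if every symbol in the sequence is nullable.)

{ p }

p is a terminal; add {p} and stop.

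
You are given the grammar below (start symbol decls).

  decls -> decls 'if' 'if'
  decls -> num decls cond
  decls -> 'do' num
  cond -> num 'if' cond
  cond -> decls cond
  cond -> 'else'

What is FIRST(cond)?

cond -> num 'if' cond contributes {num}.
From cond -> decls cond: add FIRST(decls) = { 'do', num }.
cond -> 'else' contributes {'else'}.
Union: FIRST(cond) = { 'do', 'else', num }.

{ 'do', 'else', num }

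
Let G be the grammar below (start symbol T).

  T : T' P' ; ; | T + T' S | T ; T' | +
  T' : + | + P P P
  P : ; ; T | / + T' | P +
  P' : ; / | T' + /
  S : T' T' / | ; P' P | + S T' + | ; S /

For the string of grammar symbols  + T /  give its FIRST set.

+ is a terminal; add {+} and stop.

{ + }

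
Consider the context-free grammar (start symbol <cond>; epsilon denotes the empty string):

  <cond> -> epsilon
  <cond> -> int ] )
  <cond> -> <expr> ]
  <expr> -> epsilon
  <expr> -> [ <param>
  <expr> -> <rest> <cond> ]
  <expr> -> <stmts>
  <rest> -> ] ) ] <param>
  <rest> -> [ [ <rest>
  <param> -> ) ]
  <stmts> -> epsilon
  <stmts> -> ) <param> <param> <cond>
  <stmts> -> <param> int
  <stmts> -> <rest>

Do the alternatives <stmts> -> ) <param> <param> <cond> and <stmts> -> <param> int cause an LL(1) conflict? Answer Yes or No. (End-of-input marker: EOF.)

FIRST() <param> <param> <cond>) = { ) } and FIRST(<param> int) = { ) }.
Both contain ), so the two alternatives are not disjoint — LL(1) conflict.

Yes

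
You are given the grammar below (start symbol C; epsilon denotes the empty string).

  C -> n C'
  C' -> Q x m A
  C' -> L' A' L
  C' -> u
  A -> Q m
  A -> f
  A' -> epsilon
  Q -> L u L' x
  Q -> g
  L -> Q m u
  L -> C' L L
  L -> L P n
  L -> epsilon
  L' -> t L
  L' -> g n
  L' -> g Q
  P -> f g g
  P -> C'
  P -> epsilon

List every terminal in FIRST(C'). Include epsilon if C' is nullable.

From C' -> Q x m A: add FIRST(Q) = { f, g, n, t, u }.
From C' -> L' A' L: add FIRST(L') = { g, t }.
C' -> u contributes {u}.
Union: FIRST(C') = { f, g, n, t, u }.

{ f, g, n, t, u }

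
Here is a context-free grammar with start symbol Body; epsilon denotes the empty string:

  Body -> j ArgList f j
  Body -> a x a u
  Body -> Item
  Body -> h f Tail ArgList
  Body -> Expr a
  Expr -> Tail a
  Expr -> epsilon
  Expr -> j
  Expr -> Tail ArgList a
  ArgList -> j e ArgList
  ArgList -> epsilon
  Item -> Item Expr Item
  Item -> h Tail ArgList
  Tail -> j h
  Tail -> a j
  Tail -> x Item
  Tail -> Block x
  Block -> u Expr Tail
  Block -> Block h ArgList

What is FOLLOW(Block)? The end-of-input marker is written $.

{ h, x }

In Tail -> Block x: add FIRST(x) = { x }.
In Block -> Block h ArgList: add FIRST(h ArgList) = { h }.
Union: FOLLOW(Block) = { h, x }.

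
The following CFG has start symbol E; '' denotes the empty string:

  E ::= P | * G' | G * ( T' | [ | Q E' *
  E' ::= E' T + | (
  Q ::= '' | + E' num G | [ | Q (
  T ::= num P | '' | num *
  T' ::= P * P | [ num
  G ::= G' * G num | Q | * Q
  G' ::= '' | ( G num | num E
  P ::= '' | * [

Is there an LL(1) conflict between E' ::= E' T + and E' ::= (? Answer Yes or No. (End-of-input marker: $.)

FIRST(E' T +) = { ( } and FIRST(() = { ( }.
Both contain (, so the two alternatives are not disjoint — LL(1) conflict.

Yes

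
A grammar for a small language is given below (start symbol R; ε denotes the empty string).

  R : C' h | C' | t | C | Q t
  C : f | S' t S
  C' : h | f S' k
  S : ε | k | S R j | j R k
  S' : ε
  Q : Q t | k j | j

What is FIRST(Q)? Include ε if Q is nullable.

From Q : Q t: add FIRST(Q) = { j, k }.
Q : k j contributes {k}.
Q : j contributes {j}.
Union: FIRST(Q) = { j, k }.

{ j, k }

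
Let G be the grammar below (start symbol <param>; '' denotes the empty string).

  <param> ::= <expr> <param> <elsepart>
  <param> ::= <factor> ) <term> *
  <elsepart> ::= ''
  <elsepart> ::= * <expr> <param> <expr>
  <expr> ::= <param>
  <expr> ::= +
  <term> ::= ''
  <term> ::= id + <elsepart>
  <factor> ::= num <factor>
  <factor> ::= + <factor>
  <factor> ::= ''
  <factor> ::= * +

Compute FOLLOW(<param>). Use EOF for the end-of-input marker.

{ EOF, ), *, +, num }

<param> is the start symbol, so EOF ∈ FOLLOW(<param>).
In <param> ::= <expr> <param> <elsepart>: add FIRST(<elsepart>)\{''} = { * }.
  Since <elsepart> is nullable, also add FOLLOW(<param>) = { EOF, ), *, +, num }.
In <elsepart> ::= * <expr> <param> <expr>: add FIRST(<expr>) = { ), *, +, num }.
In <expr> ::= <param>: <param> is at the end, add FOLLOW(<expr>) = { EOF, ), *, +, num }.
Union: FOLLOW(<param>) = { EOF, ), *, +, num }.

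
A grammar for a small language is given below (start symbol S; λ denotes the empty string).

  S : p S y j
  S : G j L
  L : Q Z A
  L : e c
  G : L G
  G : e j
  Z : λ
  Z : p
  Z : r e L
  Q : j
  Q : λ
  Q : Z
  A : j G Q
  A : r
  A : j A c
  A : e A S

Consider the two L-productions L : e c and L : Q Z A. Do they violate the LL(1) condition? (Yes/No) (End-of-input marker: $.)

Yes

FIRST(e c) = { e } and FIRST(Q Z A) = { e, j, p, r }.
Both contain e, so the two alternatives are not disjoint — LL(1) conflict.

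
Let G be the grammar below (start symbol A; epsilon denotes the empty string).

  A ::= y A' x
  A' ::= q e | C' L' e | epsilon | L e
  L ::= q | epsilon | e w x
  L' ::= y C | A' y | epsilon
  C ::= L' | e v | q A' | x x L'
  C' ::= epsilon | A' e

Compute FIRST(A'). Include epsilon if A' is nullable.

A' ::= q e contributes {q}.
From A' ::= C' L' e: C', L' nullable, take FIRST(C') ∪ FIRST(L') ∪ {e} = { e, q, y }.
A' ::= epsilon contributes epsilon.
From A' ::= L e: L nullable, take FIRST(L) ∪ {e} = { e, q }.
Union: FIRST(A') = { e, q, y, epsilon }.

{ e, q, y, epsilon }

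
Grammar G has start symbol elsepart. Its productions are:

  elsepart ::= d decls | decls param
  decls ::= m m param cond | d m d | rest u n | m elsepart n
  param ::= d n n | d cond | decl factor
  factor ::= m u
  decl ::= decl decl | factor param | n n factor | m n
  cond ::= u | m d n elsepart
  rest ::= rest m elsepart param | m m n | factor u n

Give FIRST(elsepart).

{ d, m }

elsepart ::= d decls contributes {d}.
From elsepart ::= decls param: add FIRST(decls) = { d, m }.
Union: FIRST(elsepart) = { d, m }.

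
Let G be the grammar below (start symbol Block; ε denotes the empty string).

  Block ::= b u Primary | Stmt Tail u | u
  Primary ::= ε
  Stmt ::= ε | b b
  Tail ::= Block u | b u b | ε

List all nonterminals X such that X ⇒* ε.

Directly nullable (have an ε-production): Primary, Stmt, Tail.
No other nonterminal has a production whose RHS symbols are all nullable.

{ Primary, Stmt, Tail }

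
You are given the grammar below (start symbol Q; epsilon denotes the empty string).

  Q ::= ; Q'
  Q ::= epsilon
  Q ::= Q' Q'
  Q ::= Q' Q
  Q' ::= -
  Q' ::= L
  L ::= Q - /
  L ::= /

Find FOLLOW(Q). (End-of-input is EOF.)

Q is the start symbol, so EOF ∈ FOLLOW(Q).
In Q ::= Q' Q: Q is at the end, add FOLLOW(Q) = { EOF, - }.
In L ::= Q - /: add FIRST(- /) = { - }.
Union: FOLLOW(Q) = { EOF, - }.

{ EOF, - }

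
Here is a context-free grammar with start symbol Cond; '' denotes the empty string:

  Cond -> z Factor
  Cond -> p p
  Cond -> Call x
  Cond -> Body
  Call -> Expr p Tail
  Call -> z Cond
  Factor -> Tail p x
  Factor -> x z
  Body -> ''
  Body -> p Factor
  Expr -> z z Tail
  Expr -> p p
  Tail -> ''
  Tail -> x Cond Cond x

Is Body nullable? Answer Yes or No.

Body has an ''-production, so Body ⇒ ''.

Yes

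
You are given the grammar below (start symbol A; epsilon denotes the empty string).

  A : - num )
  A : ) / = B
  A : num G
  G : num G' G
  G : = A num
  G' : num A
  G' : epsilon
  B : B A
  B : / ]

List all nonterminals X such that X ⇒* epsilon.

{ G' }

Directly nullable (have an epsilon-production): G'.
No other nonterminal has a production whose RHS symbols are all nullable.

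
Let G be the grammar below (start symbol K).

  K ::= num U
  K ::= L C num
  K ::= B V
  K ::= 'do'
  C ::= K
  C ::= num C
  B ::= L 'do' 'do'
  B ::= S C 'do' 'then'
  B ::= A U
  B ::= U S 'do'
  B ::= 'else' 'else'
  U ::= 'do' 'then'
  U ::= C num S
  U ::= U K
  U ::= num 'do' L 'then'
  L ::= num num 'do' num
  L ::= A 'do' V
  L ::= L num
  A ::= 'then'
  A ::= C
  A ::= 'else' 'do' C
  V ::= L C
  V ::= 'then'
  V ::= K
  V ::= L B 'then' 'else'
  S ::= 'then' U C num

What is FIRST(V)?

{ 'do', 'else', 'then', num }

From V ::= L C: add FIRST(L) = { 'do', 'else', 'then', num }.
V ::= 'then' contributes {'then'}.
From V ::= K: add FIRST(K) = { 'do', 'else', 'then', num }.
From V ::= L B 'then' 'else': add FIRST(L) = { 'do', 'else', 'then', num }.
Union: FIRST(V) = { 'do', 'else', 'then', num }.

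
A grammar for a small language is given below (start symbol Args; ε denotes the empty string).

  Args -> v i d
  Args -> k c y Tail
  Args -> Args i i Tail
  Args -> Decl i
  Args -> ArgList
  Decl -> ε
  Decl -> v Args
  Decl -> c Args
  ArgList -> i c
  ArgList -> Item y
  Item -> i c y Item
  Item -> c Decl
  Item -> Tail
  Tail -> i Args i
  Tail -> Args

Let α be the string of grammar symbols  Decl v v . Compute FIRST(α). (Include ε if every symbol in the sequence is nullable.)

{ c, v }

Add FIRST(Decl)\{ε} = { c, v }; Decl is nullable, continue.
v is a terminal; add {v} and stop.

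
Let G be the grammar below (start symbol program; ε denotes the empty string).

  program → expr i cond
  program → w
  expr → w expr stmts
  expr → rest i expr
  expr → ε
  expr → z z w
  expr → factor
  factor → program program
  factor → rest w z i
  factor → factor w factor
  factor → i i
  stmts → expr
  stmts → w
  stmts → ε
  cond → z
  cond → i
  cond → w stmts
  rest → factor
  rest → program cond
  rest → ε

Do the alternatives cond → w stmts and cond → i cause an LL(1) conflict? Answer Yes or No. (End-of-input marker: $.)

FIRST(w stmts) = { w } and FIRST(i) = { i }.
The FIRST sets are disjoint and neither alternative is nullable — no conflict.

No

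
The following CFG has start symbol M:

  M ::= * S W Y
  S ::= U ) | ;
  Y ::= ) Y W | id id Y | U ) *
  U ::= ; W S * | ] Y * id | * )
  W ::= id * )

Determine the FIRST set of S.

{ *, ;, ] }

From S ::= U ): add FIRST(U) = { *, ;, ] }.
S ::= ; contributes {;}.
Union: FIRST(S) = { *, ;, ] }.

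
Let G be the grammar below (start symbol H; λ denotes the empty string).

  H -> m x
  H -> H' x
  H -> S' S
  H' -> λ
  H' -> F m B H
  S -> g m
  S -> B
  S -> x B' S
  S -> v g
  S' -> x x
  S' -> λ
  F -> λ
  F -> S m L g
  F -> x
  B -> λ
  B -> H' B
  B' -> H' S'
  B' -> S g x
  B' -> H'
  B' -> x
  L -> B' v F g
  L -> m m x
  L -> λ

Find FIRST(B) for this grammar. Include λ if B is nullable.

B -> λ contributes λ.
From B -> H' B: H', B nullable, take FIRST(H') ∪ FIRST(B) = { g, m, v, x }; also λ since the whole RHS is nullable.
Union: FIRST(B) = { g, m, v, x, λ }.

{ g, m, v, x, λ }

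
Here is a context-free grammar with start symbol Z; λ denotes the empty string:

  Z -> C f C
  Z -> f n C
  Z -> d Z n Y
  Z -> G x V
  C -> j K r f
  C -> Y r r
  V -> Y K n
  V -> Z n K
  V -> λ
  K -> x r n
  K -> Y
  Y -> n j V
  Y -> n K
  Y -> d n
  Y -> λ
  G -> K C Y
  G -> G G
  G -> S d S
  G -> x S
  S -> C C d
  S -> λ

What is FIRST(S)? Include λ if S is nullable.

From S -> C C d: add FIRST(C) = { d, j, n, r }.
S -> λ contributes λ.
Union: FIRST(S) = { d, j, n, r, λ }.

{ d, j, n, r, λ }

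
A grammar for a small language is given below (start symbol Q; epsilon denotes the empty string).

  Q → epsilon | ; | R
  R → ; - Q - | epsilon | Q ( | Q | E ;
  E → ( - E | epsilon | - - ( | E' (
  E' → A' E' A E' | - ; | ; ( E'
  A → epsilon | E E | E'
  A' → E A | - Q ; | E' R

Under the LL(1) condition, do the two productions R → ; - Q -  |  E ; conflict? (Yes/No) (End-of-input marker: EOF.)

Yes

FIRST(; - Q -) = { ; } and FIRST(E ;) = { (, -, ; }.
Both contain ;, so the two alternatives are not disjoint — LL(1) conflict.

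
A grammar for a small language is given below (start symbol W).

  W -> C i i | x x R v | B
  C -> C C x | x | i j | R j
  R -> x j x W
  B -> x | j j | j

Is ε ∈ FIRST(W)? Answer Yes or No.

No

No nonterminal in this grammar is nullable.
No production of W has an RHS whose symbols are all nullable, so W is not nullable.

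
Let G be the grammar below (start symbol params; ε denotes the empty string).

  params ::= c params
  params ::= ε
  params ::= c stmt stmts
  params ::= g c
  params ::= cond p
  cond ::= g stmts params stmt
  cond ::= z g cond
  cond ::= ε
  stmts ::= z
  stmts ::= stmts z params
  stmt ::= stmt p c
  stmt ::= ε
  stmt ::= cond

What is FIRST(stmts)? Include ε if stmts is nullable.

{ z }

stmts ::= z contributes {z}.
From stmts ::= stmts z params: add FIRST(stmts) = { z }.
Union: FIRST(stmts) = { z }.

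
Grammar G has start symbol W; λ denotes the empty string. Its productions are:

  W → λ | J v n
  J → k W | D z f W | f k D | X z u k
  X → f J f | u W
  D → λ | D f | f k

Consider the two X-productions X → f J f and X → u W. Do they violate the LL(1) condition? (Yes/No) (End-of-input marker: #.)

FIRST(f J f) = { f } and FIRST(u W) = { u }.
The FIRST sets are disjoint and neither alternative is nullable — no conflict.

No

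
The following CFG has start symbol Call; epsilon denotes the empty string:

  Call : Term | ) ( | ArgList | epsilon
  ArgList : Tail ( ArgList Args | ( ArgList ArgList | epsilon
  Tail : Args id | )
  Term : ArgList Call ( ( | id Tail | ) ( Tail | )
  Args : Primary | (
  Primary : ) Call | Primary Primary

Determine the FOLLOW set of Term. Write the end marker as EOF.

In Call : Term: Term is at the end, add FOLLOW(Call) = { EOF, (, ), id }.
Union: FOLLOW(Term) = { EOF, (, ), id }.

{ EOF, (, ), id }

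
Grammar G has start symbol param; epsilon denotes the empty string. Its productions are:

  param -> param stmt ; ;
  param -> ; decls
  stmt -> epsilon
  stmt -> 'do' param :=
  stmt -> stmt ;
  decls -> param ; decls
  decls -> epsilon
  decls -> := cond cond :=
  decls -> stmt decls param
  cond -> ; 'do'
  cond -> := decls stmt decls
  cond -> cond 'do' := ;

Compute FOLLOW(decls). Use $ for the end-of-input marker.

In param -> ; decls: decls is at the end, add FOLLOW(param) = { $, 'do', :=, ; }.
In decls -> param ; decls: decls is at the end, add FOLLOW(decls) = { $, 'do', :=, ; }.
In decls -> stmt decls param: add FIRST(param) = { ; }.
In cond -> := decls stmt decls: add FIRST(stmt decls)\{epsilon} = { 'do', :=, ; }.
  Since stmt decls is nullable, also add FOLLOW(cond) = { 'do', :=, ; }.
In cond -> := decls stmt decls: decls is at the end, add FOLLOW(cond) = { 'do', :=, ; }.
Union: FOLLOW(decls) = { $, 'do', :=, ; }.

{ $, 'do', :=, ; }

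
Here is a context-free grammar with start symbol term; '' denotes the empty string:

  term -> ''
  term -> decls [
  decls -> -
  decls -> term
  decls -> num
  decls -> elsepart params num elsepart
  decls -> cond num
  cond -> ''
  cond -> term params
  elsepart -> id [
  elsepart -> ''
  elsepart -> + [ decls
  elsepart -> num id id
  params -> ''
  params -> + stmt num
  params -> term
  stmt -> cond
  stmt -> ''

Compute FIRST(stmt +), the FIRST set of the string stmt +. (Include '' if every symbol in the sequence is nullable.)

{ +, -, [, id, num }

Add FIRST(stmt)\{''} = { +, -, [, id, num }; stmt is nullable, continue.
+ is a terminal; add {+} and stop.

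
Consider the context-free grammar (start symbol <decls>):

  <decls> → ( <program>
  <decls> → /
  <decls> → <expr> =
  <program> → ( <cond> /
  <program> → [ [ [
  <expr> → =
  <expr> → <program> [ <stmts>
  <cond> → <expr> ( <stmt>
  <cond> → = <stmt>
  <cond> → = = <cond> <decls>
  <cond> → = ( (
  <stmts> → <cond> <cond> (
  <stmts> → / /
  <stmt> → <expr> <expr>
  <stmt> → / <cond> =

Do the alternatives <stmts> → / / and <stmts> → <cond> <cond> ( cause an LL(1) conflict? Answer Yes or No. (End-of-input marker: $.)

FIRST(/ /) = { / } and FIRST(<cond> <cond> () = { (, =, [ }.
The FIRST sets are disjoint and neither alternative is nullable — no conflict.

No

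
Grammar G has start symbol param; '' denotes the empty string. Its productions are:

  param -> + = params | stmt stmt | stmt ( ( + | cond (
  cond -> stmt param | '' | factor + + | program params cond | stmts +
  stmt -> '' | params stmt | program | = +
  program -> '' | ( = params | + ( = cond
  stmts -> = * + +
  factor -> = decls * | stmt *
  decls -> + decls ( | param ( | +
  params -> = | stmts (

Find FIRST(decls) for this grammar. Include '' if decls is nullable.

decls -> + decls ( contributes {+}.
From decls -> param (: param nullable, take FIRST(param) ∪ {(} = { (, *, +, = }.
decls -> + contributes {+}.
Union: FIRST(decls) = { (, *, +, = }.

{ (, *, +, = }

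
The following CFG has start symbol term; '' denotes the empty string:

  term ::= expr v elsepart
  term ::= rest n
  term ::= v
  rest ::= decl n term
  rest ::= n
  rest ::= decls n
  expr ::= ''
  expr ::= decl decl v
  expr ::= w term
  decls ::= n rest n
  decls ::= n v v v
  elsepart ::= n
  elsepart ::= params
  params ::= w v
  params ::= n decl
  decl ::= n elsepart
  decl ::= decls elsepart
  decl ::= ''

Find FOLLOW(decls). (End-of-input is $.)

In rest ::= decls n: add FIRST(n) = { n }.
In decl ::= decls elsepart: add FIRST(elsepart) = { n, w }.
Union: FOLLOW(decls) = { n, w }.

{ n, w }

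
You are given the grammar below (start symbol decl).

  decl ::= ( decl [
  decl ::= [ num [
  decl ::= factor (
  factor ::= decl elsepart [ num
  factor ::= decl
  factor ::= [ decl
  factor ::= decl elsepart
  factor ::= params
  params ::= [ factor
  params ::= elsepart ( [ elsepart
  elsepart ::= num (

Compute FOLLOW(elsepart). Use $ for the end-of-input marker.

{ (, [ }

In factor ::= decl elsepart [ num: add FIRST([ num) = { [ }.
In factor ::= decl elsepart: elsepart is at the end, add FOLLOW(factor) = { ( }.
In params ::= elsepart ( [ elsepart: add FIRST(( [ elsepart) = { ( }.
In params ::= elsepart ( [ elsepart: elsepart is at the end, add FOLLOW(params) = { ( }.
Union: FOLLOW(elsepart) = { (, [ }.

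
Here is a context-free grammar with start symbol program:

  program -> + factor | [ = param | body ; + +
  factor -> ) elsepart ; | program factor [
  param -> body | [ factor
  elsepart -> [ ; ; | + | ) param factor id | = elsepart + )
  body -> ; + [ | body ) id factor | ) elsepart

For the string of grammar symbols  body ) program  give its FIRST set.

{ ), ; }

Add FIRST(body) = { ), ; }; body is not nullable, stop.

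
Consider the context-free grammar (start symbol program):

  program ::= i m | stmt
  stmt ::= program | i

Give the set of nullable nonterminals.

No nonterminal has an empty production or an RHS whose symbols are all nullable.

{ } (none)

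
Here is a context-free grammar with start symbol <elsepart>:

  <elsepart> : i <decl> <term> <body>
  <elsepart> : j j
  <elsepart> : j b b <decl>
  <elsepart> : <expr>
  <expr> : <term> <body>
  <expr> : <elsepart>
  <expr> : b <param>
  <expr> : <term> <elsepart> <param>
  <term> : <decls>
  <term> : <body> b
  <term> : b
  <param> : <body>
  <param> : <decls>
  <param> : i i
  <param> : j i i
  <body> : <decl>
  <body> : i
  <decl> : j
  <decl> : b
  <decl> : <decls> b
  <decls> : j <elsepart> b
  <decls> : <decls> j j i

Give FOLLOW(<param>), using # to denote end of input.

{ #, b, i, j }

In <expr> : b <param>: <param> is at the end, add FOLLOW(<expr>) = { #, b, i, j }.
In <expr> : <term> <elsepart> <param>: <param> is at the end, add FOLLOW(<expr>) = { #, b, i, j }.
Union: FOLLOW(<param>) = { #, b, i, j }.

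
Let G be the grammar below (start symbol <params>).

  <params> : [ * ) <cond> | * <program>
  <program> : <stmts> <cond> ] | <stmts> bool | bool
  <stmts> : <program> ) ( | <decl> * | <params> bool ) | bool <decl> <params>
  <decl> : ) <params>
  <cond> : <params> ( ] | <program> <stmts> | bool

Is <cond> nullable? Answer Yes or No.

No nonterminal in this grammar is nullable.
No production of <cond> has an RHS whose symbols are all nullable, so <cond> is not nullable.

No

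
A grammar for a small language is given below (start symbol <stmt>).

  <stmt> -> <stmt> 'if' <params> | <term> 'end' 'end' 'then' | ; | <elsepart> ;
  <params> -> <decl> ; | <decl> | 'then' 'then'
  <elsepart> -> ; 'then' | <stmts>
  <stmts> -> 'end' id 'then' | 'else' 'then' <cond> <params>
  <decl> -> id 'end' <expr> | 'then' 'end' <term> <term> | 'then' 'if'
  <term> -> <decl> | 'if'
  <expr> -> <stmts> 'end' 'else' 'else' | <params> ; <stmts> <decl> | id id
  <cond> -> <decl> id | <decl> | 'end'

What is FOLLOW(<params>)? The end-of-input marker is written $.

{ $, 'end', 'if', 'then', ;, id }

In <stmt> -> <stmt> 'if' <params>: <params> is at the end, add FOLLOW(<stmt>) = { $, 'if' }.
In <stmts> -> 'else' 'then' <cond> <params>: <params> is at the end, add FOLLOW(<stmts>) = { 'end', 'then', ;, id }.
In <expr> -> <params> ; <stmts> <decl>: add FIRST(; <stmts> <decl>) = { ; }.
Union: FOLLOW(<params>) = { $, 'end', 'if', 'then', ;, id }.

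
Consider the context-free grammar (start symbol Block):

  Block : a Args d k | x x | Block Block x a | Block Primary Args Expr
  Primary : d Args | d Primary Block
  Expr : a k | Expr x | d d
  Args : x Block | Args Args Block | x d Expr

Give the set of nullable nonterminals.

No nonterminal has an empty production or an RHS whose symbols are all nullable.

{ } (none)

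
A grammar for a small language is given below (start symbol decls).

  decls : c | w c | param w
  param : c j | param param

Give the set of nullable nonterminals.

{ } (none)

No nonterminal has an empty production or an RHS whose symbols are all nullable.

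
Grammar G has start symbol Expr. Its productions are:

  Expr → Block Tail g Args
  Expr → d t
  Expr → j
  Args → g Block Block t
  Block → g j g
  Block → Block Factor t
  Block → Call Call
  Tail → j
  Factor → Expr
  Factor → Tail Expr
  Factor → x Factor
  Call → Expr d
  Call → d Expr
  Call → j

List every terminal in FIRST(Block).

{ d, g, j }

Block → g j g contributes {g}.
From Block → Block Factor t: add FIRST(Block) = { d, g, j }.
From Block → Call Call: add FIRST(Call) = { d, g, j }.
Union: FIRST(Block) = { d, g, j }.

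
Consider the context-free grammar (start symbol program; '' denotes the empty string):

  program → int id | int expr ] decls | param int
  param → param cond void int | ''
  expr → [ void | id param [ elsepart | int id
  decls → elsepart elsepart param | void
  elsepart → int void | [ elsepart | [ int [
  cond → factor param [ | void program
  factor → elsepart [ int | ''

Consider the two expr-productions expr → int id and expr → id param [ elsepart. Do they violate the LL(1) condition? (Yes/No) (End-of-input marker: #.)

FIRST(int id) = { int } and FIRST(id param [ elsepart) = { id }.
The FIRST sets are disjoint and neither alternative is nullable — no conflict.

No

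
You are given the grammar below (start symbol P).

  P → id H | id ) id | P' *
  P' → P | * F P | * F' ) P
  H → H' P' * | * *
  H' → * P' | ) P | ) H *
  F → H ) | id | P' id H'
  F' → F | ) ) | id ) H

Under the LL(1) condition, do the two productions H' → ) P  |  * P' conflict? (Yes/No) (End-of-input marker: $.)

No

FIRST() P) = { ) } and FIRST(* P') = { * }.
The FIRST sets are disjoint and neither alternative is nullable — no conflict.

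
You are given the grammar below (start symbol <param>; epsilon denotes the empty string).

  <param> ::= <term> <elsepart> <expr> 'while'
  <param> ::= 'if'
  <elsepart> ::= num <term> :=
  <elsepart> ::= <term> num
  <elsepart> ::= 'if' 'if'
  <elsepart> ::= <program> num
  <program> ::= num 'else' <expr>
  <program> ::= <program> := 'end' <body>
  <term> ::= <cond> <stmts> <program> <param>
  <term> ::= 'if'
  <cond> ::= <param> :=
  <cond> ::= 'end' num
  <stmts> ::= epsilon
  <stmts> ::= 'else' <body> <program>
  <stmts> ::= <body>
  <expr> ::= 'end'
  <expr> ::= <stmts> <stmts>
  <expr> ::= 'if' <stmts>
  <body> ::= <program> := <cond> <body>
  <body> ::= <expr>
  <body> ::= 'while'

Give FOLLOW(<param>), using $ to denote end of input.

{ $, 'end', 'if', :=, num }

<param> is the start symbol, so $ ∈ FOLLOW(<param>).
In <term> ::= <cond> <stmts> <program> <param>: <param> is at the end, add FOLLOW(<term>) = { 'end', 'if', :=, num }.
In <cond> ::= <param> :=: add FIRST(:=) = { := }.
Union: FOLLOW(<param>) = { $, 'end', 'if', :=, num }.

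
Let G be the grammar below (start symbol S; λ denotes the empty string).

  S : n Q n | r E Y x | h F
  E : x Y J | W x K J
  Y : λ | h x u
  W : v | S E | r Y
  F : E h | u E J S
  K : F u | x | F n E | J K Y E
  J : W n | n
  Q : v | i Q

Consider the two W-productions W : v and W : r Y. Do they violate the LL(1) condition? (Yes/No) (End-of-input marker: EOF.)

FIRST(v) = { v } and FIRST(r Y) = { r }.
The FIRST sets are disjoint and neither alternative is nullable — no conflict.

No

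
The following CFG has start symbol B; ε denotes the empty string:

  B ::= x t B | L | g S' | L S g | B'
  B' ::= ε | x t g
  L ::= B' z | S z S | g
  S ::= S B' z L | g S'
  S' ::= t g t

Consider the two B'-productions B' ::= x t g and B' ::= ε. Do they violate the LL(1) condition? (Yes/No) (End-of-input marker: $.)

No

FIRST(x t g) = { x } and FIRST(ε) = { ε }.
The second is nullable but FOLLOW(B') = { $, z } is disjoint from FIRST of the first.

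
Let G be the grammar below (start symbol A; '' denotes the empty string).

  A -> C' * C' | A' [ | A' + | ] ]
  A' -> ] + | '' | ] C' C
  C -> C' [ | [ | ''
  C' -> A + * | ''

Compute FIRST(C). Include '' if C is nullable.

{ *, +, [, ], '' }

From C -> C' [: C' nullable, take FIRST(C') ∪ {[} = { *, +, [, ] }.
C -> [ contributes {[}.
C -> '' contributes ''.
Union: FIRST(C) = { *, +, [, ], '' }.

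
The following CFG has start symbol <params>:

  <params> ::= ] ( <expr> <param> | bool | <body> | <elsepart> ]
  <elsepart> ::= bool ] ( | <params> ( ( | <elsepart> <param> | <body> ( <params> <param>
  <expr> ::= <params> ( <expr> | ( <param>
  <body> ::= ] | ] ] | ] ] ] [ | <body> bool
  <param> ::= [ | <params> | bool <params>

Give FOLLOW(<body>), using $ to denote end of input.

{ $, (, [, ], bool }

In <params> ::= <body>: <body> is at the end, add FOLLOW(<params>) = { $, (, [, ], bool }.
In <elsepart> ::= <body> ( <params> <param>: add FIRST(( <params> <param>) = { ( }.
In <body> ::= <body> bool: add FIRST(bool) = { bool }.
Union: FOLLOW(<body>) = { $, (, [, ], bool }.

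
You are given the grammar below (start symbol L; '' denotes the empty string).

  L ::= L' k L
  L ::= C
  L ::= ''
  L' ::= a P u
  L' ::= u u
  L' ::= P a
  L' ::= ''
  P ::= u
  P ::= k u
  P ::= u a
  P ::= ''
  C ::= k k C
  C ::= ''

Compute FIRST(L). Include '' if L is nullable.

From L ::= L' k L: L' nullable, take FIRST(L') ∪ {k} = { a, k, u }.
From L ::= C: add FIRST(C) = { k, '' } (including '' since C is nullable).
L ::= '' contributes ''.
Union: FIRST(L) = { a, k, u, '' }.

{ a, k, u, '' }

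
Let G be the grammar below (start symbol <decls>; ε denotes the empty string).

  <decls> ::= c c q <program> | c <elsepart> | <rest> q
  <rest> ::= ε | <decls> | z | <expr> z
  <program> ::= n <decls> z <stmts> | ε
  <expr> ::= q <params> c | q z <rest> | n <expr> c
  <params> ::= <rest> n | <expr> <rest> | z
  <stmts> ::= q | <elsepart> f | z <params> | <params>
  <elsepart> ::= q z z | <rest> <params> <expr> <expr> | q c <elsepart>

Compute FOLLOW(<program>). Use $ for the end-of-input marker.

In <decls> ::= c c q <program>: <program> is at the end, add FOLLOW(<decls>) = { $, c, f, n, q, z }.
Union: FOLLOW(<program>) = { $, c, f, n, q, z }.

{ $, c, f, n, q, z }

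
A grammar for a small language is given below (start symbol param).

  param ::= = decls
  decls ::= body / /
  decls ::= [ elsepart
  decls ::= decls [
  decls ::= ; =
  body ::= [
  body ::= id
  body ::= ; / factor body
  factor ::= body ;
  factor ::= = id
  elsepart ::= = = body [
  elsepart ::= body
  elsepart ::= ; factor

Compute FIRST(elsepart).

{ ;, =, [, id }

elsepart ::= = = body [ contributes {=}.
From elsepart ::= body: add FIRST(body) = { ;, [, id }.
elsepart ::= ; factor contributes {;}.
Union: FIRST(elsepart) = { ;, =, [, id }.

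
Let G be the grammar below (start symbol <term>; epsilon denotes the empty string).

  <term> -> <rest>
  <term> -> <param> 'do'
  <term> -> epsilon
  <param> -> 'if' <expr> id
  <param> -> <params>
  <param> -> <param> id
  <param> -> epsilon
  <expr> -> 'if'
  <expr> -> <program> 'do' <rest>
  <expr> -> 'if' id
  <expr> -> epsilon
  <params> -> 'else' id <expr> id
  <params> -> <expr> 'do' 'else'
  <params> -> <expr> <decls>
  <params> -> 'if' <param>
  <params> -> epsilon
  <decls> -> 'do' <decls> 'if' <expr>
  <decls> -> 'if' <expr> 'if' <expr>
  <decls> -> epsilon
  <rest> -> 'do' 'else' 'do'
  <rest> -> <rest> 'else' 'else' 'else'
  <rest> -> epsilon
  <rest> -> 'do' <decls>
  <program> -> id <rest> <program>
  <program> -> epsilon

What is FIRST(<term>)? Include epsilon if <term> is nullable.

{ 'do', 'else', 'if', id, epsilon }

From <term> -> <rest>: add FIRST(<rest>) = { 'do', 'else', epsilon } (including epsilon since <rest> is nullable).
From <term> -> <param> 'do': <param> nullable, take FIRST(<param>) ∪ {'do'} = { 'do', 'else', 'if', id }.
<term> -> epsilon contributes epsilon.
Union: FIRST(<term>) = { 'do', 'else', 'if', id, epsilon }.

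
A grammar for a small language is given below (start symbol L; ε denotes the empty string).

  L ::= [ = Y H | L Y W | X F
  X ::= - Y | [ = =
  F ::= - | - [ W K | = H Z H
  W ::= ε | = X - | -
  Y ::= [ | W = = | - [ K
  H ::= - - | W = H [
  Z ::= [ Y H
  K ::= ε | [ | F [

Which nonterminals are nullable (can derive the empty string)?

{ K, W }

Directly nullable (have an ε-production): W, K.
No other nonterminal has a production whose RHS symbols are all nullable.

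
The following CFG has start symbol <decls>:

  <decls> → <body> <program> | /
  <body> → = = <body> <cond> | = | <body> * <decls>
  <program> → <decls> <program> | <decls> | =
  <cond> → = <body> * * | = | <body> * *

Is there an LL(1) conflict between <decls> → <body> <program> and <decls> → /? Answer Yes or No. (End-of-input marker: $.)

No

FIRST(<body> <program>) = { = } and FIRST(/) = { / }.
The FIRST sets are disjoint and neither alternative is nullable — no conflict.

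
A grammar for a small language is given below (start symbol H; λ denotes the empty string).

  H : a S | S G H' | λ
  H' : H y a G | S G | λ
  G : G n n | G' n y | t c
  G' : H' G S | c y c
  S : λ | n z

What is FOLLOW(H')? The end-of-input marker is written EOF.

{ EOF, a, c, n, t, y }

In H : S G H': H' is at the end, add FOLLOW(H) = { EOF, y }.
In G' : H' G S: add FIRST(G S) = { a, c, n, t, y }.
Union: FOLLOW(H') = { EOF, a, c, n, t, y }.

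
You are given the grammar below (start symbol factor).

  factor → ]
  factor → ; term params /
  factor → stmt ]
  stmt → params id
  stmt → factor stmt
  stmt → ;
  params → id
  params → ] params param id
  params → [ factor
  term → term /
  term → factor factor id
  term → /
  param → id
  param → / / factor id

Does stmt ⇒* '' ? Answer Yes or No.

No

No nonterminal in this grammar is nullable.
No production of stmt has an RHS whose symbols are all nullable, so stmt is not nullable.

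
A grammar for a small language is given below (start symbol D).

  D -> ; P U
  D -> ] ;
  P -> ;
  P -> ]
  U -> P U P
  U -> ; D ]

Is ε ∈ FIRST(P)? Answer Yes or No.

No nonterminal in this grammar is nullable.
No production of P has an RHS whose symbols are all nullable, so P is not nullable.

No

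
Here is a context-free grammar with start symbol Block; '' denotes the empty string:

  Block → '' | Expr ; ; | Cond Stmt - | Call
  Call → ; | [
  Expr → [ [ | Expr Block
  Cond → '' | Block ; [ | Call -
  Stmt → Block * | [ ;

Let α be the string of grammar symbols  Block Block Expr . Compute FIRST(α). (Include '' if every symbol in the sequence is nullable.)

Add FIRST(Block)\{''} = { *, ;, [ }; Block is nullable, continue.
Add FIRST(Block)\{''} = { *, ;, [ }; Block is nullable, continue.
Add FIRST(Expr) = { [ }; Expr is not nullable, stop.

{ *, ;, [ }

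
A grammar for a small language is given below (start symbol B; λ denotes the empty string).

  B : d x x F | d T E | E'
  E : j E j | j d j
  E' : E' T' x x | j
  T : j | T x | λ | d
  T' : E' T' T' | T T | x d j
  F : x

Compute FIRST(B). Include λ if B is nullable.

B : d x x F contributes {d}.
B : d T E contributes {d}.
From B : E': add FIRST(E') = { j }.
Union: FIRST(B) = { d, j }.

{ d, j }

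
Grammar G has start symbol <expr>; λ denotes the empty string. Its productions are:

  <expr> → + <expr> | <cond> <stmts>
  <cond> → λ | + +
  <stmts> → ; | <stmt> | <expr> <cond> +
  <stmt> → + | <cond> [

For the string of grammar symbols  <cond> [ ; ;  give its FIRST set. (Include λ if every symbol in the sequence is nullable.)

{ +, [ }

Add FIRST(<cond>)\{λ} = { + }; <cond> is nullable, continue.
[ is a terminal; add {[} and stop.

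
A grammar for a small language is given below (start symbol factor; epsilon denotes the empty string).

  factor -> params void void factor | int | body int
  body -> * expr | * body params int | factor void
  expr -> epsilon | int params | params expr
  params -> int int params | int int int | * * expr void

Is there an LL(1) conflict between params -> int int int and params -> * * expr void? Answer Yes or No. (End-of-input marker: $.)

No

FIRST(int int int) = { int } and FIRST(* * expr void) = { * }.
The FIRST sets are disjoint and neither alternative is nullable — no conflict.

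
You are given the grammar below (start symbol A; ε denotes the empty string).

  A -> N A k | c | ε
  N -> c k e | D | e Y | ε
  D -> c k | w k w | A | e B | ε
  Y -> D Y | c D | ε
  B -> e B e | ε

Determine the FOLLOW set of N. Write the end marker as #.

{ c, e, k, w }

In A -> N A k: add FIRST(A k) = { c, e, k, w }.
Union: FOLLOW(N) = { c, e, k, w }.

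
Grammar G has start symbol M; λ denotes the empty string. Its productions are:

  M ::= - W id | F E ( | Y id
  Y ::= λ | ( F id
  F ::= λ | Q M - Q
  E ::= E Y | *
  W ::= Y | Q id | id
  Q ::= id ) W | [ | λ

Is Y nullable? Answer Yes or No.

Yes

Y has an λ-production, so Y ⇒ λ.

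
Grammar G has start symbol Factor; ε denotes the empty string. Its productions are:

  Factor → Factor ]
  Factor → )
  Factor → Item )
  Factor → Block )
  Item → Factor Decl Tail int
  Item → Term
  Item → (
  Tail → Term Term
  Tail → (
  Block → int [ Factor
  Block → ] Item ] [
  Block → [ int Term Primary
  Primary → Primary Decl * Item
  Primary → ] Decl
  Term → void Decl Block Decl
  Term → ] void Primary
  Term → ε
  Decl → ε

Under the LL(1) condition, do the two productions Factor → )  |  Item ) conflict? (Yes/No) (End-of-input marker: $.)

Yes

FIRST()) = { ) } and FIRST(Item )) = { (, ), [, ], int, void }.
Both contain ), so the two alternatives are not disjoint — LL(1) conflict.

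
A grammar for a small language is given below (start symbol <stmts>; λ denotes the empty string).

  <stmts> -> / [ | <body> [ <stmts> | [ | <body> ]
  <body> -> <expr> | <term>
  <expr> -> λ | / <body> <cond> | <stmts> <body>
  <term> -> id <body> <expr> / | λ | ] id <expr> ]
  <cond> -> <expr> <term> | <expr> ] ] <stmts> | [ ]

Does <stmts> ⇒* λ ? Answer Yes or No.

No

Nullable nonterminals: <body>, <cond>, <expr>, <term>.
No production of <stmts> has an RHS whose symbols are all nullable, so <stmts> is not nullable.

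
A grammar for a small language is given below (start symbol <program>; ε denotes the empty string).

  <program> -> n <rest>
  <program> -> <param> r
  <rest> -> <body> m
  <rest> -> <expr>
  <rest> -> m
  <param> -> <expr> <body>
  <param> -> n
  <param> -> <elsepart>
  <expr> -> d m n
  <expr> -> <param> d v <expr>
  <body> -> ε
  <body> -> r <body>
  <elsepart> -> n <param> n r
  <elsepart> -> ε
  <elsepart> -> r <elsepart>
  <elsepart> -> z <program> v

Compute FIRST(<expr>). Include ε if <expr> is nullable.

{ d, n, r, z }

<expr> -> d m n contributes {d}.
From <expr> -> <param> d v <expr>: <param> nullable, take FIRST(<param>) ∪ {d} = { d, n, r, z }.
Union: FIRST(<expr>) = { d, n, r, z }.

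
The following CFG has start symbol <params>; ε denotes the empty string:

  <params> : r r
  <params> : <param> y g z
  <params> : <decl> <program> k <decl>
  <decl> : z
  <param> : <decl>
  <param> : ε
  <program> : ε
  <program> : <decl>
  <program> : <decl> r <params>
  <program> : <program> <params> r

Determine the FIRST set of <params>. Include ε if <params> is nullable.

<params> : r r contributes {r}.
From <params> : <param> y g z: <param> nullable, take FIRST(<param>) ∪ {y} = { y, z }.
From <params> : <decl> <program> k <decl>: add FIRST(<decl>) = { z }.
Union: FIRST(<params>) = { r, y, z }.

{ r, y, z }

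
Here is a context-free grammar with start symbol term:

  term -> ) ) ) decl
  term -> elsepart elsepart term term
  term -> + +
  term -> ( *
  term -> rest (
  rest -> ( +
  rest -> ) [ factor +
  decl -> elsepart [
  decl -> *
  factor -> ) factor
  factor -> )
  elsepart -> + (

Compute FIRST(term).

term -> ) ) ) decl contributes {)}.
From term -> elsepart elsepart term term: add FIRST(elsepart) = { + }.
term -> + + contributes {+}.
term -> ( * contributes {(}.
From term -> rest (: add FIRST(rest) = { (, ) }.
Union: FIRST(term) = { (, ), + }.

{ (, ), + }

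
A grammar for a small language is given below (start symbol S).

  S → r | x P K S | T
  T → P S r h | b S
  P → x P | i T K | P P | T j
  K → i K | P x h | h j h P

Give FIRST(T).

{ b, i, x }

From T → P S r h: add FIRST(P) = { b, i, x }.
T → b S contributes {b}.
Union: FIRST(T) = { b, i, x }.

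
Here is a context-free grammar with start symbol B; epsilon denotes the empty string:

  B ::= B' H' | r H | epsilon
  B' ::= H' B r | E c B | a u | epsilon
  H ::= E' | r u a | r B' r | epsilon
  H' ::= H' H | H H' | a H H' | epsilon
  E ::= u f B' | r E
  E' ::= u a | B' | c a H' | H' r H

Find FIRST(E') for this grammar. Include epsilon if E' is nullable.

E' ::= u a contributes {u}.
From E' ::= B': add FIRST(B') = { a, c, r, u, epsilon } (including epsilon since B' is nullable).
E' ::= c a H' contributes {c}.
From E' ::= H' r H: H' nullable, take FIRST(H') ∪ {r} = { a, c, r, u }.
Union: FIRST(E') = { a, c, r, u, epsilon }.

{ a, c, r, u, epsilon }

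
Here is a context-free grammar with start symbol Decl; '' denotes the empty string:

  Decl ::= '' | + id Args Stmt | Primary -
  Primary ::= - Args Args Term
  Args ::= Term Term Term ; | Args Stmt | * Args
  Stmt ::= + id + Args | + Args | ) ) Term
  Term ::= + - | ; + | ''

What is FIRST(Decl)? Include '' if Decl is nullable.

Decl ::= '' contributes ''.
Decl ::= + id Args Stmt contributes {+}.
From Decl ::= Primary -: add FIRST(Primary) = { - }.
Union: FIRST(Decl) = { +, -, '' }.

{ +, -, '' }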